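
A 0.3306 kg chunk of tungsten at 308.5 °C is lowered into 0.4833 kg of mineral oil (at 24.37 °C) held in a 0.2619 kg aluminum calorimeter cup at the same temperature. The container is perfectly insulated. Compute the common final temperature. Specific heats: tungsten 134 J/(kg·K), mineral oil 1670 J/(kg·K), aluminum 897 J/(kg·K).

T_f ≈ 36.0 °C

Setting the total heat transfer to zero:
0.3306×134×(T − 308.5) + 0.4833×1670×(T − 24.37) + 0.2619×897×(T − 24.37) = 0
1086.3 T = 39061
T ≈ 35.96 °C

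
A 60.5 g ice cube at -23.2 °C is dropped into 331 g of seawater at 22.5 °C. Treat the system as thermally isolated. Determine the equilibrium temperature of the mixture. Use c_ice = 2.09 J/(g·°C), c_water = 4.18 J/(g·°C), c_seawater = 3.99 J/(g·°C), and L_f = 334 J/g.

T_f ≈ 4.2 °C

Let T be the final temperature. ΣQ_i = 0:
warm ice to 0 °C: 60.5×2.09×(0 − (-23.2)) = 2933.5; latent heat to melt: 60.5×334 = 20207; meltwater 0→T: 60.5×4.18×T = 252.89 T; seawater cools: 331×3.99×(T − 22.5) = 1320.7(T − 22.5)
1573.6 T = 29716 − 23141 = 6575
T ≈ 4.18 °C. Since T > 0 °C, the all-ice-melts assumption holds.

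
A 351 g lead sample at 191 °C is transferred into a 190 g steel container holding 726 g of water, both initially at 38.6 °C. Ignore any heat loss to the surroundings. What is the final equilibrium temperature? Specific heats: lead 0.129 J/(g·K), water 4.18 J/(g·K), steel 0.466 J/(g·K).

Conservation of energy gives ΣQ = 0:
351*0.129*(T − 191) + 726*4.18*(T − 38.6) + 190*0.466*(T − 38.6) = 0
45.28(T − 191) + 3034.7(T − 38.6) + 88.54(T − 38.6) = 0
(45.28 + 3034.7 + 88.54) T = 45.28*191 + 3034.7*38.6 + 88.54*38.6
T = 129205/3168.5 ≈ 40.78 °C

T_f ≈ 40.8 °C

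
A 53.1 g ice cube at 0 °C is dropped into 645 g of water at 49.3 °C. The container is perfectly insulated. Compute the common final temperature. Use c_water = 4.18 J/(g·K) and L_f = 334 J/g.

T_f ≈ 39.5 °C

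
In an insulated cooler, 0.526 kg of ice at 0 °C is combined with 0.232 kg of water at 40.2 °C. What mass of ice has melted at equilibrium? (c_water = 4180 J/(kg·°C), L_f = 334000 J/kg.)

m_melted ≈ 0.117 kg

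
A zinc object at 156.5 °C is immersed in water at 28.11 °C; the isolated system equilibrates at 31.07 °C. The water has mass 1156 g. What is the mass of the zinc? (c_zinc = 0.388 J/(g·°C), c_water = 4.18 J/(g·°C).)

m ≈ 294 g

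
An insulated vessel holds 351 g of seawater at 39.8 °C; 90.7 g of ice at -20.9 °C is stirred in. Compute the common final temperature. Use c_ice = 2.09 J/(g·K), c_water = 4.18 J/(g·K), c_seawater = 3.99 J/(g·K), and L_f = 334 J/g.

T_f ≈ 12.1 °C

Let T be the final temperature. ΣQ_i = 0:
warm ice to 0 °C: 90.7·2.09·(0 − (-20.9)) = 3961.9; melt ice: 90.7·334 = 30294; warm the meltwater: 379.13 T; seawater cools: 351·3.99·(T − 39.8) = 1400.5(T − 39.8)
1779.6 T = 55740 − 34256 = 21484
T ≈ 12.07 °C (positive, so assuming full melt was valid).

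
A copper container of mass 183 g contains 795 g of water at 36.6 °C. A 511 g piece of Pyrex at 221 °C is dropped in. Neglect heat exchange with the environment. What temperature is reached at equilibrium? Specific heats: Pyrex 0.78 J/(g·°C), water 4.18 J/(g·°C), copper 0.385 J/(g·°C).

T_f ≈ 56.0 °C

Net heat exchanged in the isolated system is zero:
511×0.78×(T − 221) + 795×4.18×(T − 36.6) + 183×0.385×(T − 36.6) = 0
(398.58 + 3323.1 + 70.45) T = 398.58×221 + 3323.1×36.6 + 70.45×36.6
T = 212290/3792.1 ≈ 55.98 °C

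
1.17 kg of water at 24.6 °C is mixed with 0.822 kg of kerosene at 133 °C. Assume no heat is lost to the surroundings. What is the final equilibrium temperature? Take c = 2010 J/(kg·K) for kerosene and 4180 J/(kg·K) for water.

T_f ≈ 52.0 °C

Net heat exchanged in the isolated system is zero:
0.822·2010·(T − 133) + 1.17·4180·(T − 24.6) = 0
1652.2(T − 133) + 4890.6(T − 24.6) = 0
(1652.2 + 4890.6) T = 1652.2·133 + 4890.6·24.6
T = 340054 / 6542.8 = 52 °C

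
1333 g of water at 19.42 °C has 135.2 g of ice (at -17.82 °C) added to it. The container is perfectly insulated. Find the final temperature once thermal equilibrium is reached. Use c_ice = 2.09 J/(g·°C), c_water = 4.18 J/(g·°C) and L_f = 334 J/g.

T_f ≈ 9.5 °C

Energy balance with sensible and latent terms:
ice -17.82→0 °C: 135.2×2.09×17.82 = 5035.4
  latent heat to melt: 135.2×334 = 45157
  meltwater 0→T: 135.2×4.18×T = 565.14 T
  water: 5571.9(T − 19.42)
6137.1 T = 108207 − 50192 = 58015
T ≈ 9.45 °C — above 0 °C, consistent with complete melting.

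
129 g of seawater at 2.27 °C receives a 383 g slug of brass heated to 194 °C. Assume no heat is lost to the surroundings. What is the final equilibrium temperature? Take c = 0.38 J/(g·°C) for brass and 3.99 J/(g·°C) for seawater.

T_f ≈ 44.5 °C

Energy conservation, ΣQ = 0:
383×0.38×(T − 194) + 129×3.99×(T − 2.27) = 0
145.54(T − 194) + 514.71(T − 2.27) = 0
(145.54 + 514.71) T = 145.54×194 + 514.71×2.27
T ≈ 44.53 °C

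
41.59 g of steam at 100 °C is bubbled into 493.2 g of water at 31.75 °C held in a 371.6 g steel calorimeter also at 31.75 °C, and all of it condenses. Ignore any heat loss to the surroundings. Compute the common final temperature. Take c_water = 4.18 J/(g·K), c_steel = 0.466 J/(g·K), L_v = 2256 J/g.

T_f ≈ 75.6 °C

Energy balance with sensible and latent terms:
steam→water at 100 °C releases m L_v = 41.59·2256 = 93827; condensed water 100 °C→T: 173.85(T − 100); water warms: 493.2·4.18·(T − 31.75) = 2061.6(T − 31.75); steel cup: 371.6·0.466·(T − 31.75) = 173.17(T − 31.75)
2408.6 T = 93827 + 17385 + 70953 = 182165
T ≈ 75.63 °C (< 100 °C, so full condensation is consistent).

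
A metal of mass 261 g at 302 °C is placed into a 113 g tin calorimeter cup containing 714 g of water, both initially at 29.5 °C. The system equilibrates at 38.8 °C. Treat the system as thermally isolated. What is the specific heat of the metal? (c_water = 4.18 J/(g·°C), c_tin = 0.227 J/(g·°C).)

c ≈ 0.408 J/(g·°C)

Let T be the final temperature. ΣQ_i = 0:
261×c×(38.8 − 302) + 714×4.18×(38.8 − 29.5) + 113×0.227×(38.8 − 29.5) = 0
-68695 c = -27995
c = -27995/-68695 ≈ 0.4075 J/(g·°C)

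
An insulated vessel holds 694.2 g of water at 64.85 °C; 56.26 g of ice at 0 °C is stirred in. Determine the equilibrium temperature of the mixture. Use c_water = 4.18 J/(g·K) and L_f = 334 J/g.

Conservation of energy gives ΣQ = 0:
melt ice: 56.26×334 = 18791
  warm the meltwater: 235.17 T
  water: 2901.8(T − 64.85)
3136.9 T = 188179 − 18791 = 169388
T ≈ 54.00 °C. Since T > 0 °C, the all-ice-melts assumption holds.

T_f ≈ 54.0 °C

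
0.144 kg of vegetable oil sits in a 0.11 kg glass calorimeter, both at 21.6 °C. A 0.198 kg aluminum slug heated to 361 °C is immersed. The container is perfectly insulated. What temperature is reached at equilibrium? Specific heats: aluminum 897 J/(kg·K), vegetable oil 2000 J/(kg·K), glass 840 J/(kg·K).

T_f ≈ 129.6 °C

Conservation of energy gives ΣQ = 0:
0.198·897·(T − 361) + 0.144·2000·(T − 21.6) + 0.11·840·(T − 21.6) = 0
558.01 T = 72332
T = 72332 / 558.01 = 130 °C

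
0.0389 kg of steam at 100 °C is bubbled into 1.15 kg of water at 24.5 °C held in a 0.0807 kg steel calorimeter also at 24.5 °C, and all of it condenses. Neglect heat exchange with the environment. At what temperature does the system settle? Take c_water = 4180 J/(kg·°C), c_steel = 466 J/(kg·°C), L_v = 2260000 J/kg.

T_f ≈ 44.5 °C

Conservation of energy gives ΣQ = 0:
condense steam: −0.0389·2260000 = −87914
  condensate cools 100→T: 0.0389·4180·(T − 100) = 162.6(T − 100)
  original water: 4807(T − 24.5)
  steel cup: 0.0807·466·(T − 24.5) = 37.61(T − 24.5)
5007.2 T = 87914 + 16260 + 118693 = 222867
T ≈ 44.51 °C, under the boiling point, so the assumption holds.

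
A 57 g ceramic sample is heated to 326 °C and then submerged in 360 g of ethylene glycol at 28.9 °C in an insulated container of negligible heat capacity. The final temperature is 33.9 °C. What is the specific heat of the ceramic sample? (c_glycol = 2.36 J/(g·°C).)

c ≈ 0.255 J/(g·°C)

m_s c (T_s − T_f) = m_glycol c_glycol (T_f − T_0):
57×c×(326 − 33.9) = 360×2.36×(33.9 − 28.9)
16650 c = 4248  ⇒  c ≈ 0.2551 J/(g·°C)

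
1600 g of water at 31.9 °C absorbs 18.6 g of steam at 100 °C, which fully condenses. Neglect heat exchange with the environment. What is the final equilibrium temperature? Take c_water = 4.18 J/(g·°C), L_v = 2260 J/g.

Sum of m c ΔT and latent-heat terms is zero:
condense steam: −18.6·2260 = −42036; condensed water 100 °C→T: 77.75(T − 100); original water: 6688(T − 31.9)
6765.7 T = 42036 + 7774.8 + 213347 = 263158
T ≈ 38.90 °C — below 100 °C, confirming all the steam condensed.

T_f ≈ 38.9 °C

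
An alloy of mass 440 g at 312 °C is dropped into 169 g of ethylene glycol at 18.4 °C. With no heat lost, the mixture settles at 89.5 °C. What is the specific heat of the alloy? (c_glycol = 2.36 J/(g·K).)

Heat gained plus heat lost sum to zero:
440×c×(89.5 − 312) + 169×2.36×(89.5 − 18.4) = 0
-97900 c = -28358
c = -28358/-97900 ≈ 0.2897 J/(g·K)

c ≈ 0.29 J/(g·K)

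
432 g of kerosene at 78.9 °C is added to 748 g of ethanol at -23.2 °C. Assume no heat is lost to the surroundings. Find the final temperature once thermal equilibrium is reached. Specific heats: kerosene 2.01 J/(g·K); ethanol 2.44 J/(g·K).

T_f ≈ 9.7 °C

|Q_kerosene| = |Q_ethanol|:
432·2.01·(78.9 − T) = 748·2.44·(T − (-23.2))
868.32(78.9 − T) = 1825.1(T − (-23.2))
2693.4 T = 26168  ⇒  T ≈ 9.72 °C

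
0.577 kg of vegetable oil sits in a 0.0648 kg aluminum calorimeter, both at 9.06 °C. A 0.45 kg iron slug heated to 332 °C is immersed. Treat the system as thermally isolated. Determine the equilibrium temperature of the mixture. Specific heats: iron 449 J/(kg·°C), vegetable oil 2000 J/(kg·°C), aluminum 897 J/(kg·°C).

Energy conservation, ΣQ = 0:
0.45*449*(T − 332) + 0.577*2000*(T − 9.06) + 0.0648*897*(T − 9.06) = 0
(202.05 + 1154 + 58.13) T = 202.05*332 + 1154*9.06 + 58.13*9.06
T = 78062 / 1414.2 = 55.2 °C

T_f ≈ 55.2 °C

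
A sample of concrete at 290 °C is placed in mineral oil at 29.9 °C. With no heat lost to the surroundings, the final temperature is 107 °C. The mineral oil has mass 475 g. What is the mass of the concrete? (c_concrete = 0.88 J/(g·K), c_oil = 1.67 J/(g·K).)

Conservation of energy gives ΣQ = 0:
m×0.88×(107 − 290) + 475×1.67×(107 − 29.9) = 0
-161.04 m = -61160
m = -61160/-161.04 ≈ 379.8 g

m ≈ 380 g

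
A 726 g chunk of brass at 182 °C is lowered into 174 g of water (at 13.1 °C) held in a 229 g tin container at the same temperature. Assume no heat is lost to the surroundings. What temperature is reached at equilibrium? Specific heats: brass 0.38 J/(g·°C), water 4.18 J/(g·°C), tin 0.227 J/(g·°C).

With ΣQ=0 the equilibrium temperature is the m·c-weighted mean:
T_f = (275.88·182 + 727.32·13.1 + 51.98·13.1) / (275.88 + 727.32 + 51.98)
    = 60419 / 1055.2 ≈ 57.26 °C

T_f ≈ 57.3 °C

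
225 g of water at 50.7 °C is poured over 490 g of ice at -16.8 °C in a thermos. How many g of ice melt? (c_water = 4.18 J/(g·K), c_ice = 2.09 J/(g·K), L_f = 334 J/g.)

Heat available from the water dropping to 0 °C: 225·4.18·50.7 = 47683 J.
Warming the ice to 0 °C takes 490·2.09·16.8 = 17205 J, leaving 30478 J for melting.
Fully melting the ice requires m_ice L_f = 490·334 = 163660 J.
Since 30478 < 163660 J, not all the ice melts; equilibrium is at 0 °C.
m_melt = 30478 / L_f = 91.25 g.

m_melted ≈ 91.3 g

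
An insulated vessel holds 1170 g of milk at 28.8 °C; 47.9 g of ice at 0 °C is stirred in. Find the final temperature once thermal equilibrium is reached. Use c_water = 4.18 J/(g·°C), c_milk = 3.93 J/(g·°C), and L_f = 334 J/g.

T_f ≈ 24.3 °C

Energy balance with sensible and latent terms:
fusion: m_ice L_f = 47.9·334 = 15999; meltwater 0→T: 47.9·4.18·T = 200.22 T; milk: 4598.1(T − 28.8)
4798.3 T = 132425 − 15999 = 116427
T ≈ 24.26 °C — above 0 °C, consistent with complete melting.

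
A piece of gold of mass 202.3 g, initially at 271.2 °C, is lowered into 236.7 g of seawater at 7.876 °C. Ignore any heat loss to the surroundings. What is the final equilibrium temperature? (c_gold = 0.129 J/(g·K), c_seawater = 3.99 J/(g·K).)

T_f ≈ 15.0 °C

Set heat shed by the hot body equal to heat absorbed by the cold body:
202.3·0.129·(271.2 − T) = 236.7·3.99·(T − 7.876)
26.1(271.2 − T) = 944.43(T − 7.876)
970.53 T = 14516  ⇒  T ≈ 14.96 °C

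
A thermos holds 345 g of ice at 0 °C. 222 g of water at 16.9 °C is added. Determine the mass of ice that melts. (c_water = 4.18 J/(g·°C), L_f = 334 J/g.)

m_melted ≈ 47 g

Heat available from the water dropping to 0 °C: 222·4.18·16.9 = 15683 J.
To melt every bit of ice: 345·334 = 115230 J.
That's not enough to melt it all — equilibrium is at 0 °C with ice remaining.
m_melted·334 = 15683  ⇒  m_melted ≈ 46.95 g.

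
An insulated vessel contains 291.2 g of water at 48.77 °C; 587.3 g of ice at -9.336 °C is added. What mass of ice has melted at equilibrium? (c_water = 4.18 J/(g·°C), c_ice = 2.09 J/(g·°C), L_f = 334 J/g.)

m_melted ≈ 143 g

Heat available from the water dropping to 0 °C: 291.2×4.18×48.77 = 59364 J.
Of that, 587.3×2.09×9.336 = 11460 J goes to bring the ice to 0 °C, leaving 47904 J.
Fully melting the ice requires m_ice L_f = 587.3×334 = 196158 J.
47904 J < 196158 J, so only part of the ice melts and the system sits at 0 °C.
m_melt = 47904 / L_f = 143.4 g.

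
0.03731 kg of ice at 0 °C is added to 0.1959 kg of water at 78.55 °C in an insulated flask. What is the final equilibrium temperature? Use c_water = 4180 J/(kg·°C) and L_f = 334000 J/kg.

Net heat exchanged in the isolated system is zero:
latent heat to melt: 0.03731·334000 = 12462
  warm the meltwater: 155.96 T
  water: 818.86(T − 78.55)
974.82 T = 64322 − 12462 = 51860
T ≈ 53.20 °C. Since T > 0 °C, the all-ice-melts assumption holds.

T_f ≈ 53.2 °C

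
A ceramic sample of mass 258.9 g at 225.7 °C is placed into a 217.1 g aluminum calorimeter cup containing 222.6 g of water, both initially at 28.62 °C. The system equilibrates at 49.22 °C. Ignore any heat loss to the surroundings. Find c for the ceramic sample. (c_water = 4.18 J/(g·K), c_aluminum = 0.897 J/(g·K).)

c ≈ 0.507 J/(g·K)

Heat gained plus heat lost sum to zero:
258.9·c·(49.22 − 225.7) + 222.6·4.18·(49.22 − 28.62) + 217.1·0.897·(49.22 − 28.62) = 0
-45691 c = -23179
c = -23179/-45691 ≈ 0.5073 J/(g·K)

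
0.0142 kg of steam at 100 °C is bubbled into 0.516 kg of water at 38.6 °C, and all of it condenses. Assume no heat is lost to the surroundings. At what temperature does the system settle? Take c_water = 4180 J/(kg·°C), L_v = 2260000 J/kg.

T_f ≈ 54.7 °C

Sum of m c ΔT and latent-heat terms is zero:
latent heat released on condensation: 0.0142×2260000 = 32092; condensate cools 100→T: 0.0142×4180×(T − 100) = 59.36(T − 100); water warms: 0.516×4180×(T − 38.6) = 2156.9(T − 38.6)
2216.2 T = 32092 + 5935.6 + 83256 = 121283
T ≈ 54.72 °C — below 100 °C, confirming all the steam condensed.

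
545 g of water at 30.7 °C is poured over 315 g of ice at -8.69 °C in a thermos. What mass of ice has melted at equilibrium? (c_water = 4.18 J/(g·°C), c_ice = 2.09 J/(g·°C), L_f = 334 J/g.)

m_melted ≈ 192 g

Water can give up m c ΔT = 545×4.18×30.7 = 69938 J before reaching 0 °C.
Warming the ice to 0 °C takes 315×2.09×8.69 = 5721.1 J, leaving 64217 J for melting.
Melting all 315 g of ice would need 315×334 = 105210 J.
64217 J < 105210 J, so only part of the ice melts and the system sits at 0 °C.
m_melted×334 = 64217  ⇒  m_melted ≈ 192.3 g.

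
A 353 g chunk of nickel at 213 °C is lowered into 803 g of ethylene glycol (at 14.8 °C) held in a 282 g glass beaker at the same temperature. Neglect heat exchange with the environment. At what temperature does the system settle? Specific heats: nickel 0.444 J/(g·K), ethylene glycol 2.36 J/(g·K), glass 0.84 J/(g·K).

Taking heat into each body as positive, Σ m c ΔT = 0:
353·0.444·(T − 213) + 803·2.36·(T − 14.8) + 282·0.84·(T − 14.8) = 0
156.73(T − 213) + 1895.1(T − 14.8) + 236.88(T − 14.8) = 0
(156.73 + 1895.1 + 236.88) T = 156.73·213 + 1895.1·14.8 + 236.88·14.8
T ≈ 28.37 °C

T_f ≈ 28.4 °C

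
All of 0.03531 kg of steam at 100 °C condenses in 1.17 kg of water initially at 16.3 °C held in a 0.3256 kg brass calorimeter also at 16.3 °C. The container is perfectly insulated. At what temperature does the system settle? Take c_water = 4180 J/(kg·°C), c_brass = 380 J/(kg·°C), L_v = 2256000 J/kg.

Taking heat into each body as positive, Σ m c ΔT = 0:
steam→water at 100 °C releases m L_v = 0.03531·2256000 = 79659
  condensed water 100 °C→T: 147.6(T − 100)
  water warms: 1.17·4180·(T − 16.3) = 4890.6(T − 16.3)
  brass cup: 0.3256·380·(T − 16.3) = 123.73(T − 16.3)
5161.9 T = 79659 + 14760 + 81734 = 176152
T ≈ 34.13 °C — below 100 °C, confirming all the steam condensed.

T_f ≈ 34.1 °C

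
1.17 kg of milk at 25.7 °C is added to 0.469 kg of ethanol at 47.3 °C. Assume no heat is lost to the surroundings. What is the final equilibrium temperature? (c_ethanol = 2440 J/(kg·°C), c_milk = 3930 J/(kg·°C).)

T_f ≈ 30.0 °C

Heat lost by the ethanol equals heat gained by the milk:
0.469·2440·(47.3 − T) = 1.17·3930·(T − 25.7)
1144.4(47.3 − T) = 4598.1(T − 25.7)
5742.5 T = 172299  ⇒  T ≈ 30.00 °C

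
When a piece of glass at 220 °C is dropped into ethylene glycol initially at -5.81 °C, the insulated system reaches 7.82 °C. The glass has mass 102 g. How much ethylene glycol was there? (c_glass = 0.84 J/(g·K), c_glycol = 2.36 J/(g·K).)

Heat lost by the glass = heat gained by the glycol:
102·0.84·(220 − 7.82) = m·2.36·(7.82 − (-5.81))
32.17 m = 18180  ⇒  m ≈ 565.2 g

m ≈ 565 g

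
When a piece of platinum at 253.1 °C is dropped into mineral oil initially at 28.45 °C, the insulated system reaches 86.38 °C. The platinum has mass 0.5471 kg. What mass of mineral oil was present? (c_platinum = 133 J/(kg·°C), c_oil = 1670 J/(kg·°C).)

|Q_platinum| = |Q_oil|:
0.5471×133×(253.1 − 86.38) = m×1670×(86.38 − 28.45)
96743 m = 12131  ⇒  m ≈ 0.1254 kg

m ≈ 0.125 kg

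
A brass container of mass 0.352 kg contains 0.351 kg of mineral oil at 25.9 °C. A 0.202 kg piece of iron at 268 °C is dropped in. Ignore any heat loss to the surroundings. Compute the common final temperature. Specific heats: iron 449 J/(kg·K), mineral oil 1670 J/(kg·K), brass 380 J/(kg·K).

Energy conservation, ΣQ = 0:
0.202*449*(T − 268) + 0.351*1670*(T − 25.9) + 0.352*380*(T − 25.9) = 0
90.7(T − 268) + 586.17(T − 25.9) + 133.76(T − 25.9) = 0
(90.7 + 586.17 + 133.76) T = 90.7*268 + 586.17*25.9 + 133.76*25.9
T = 42953/810.63 ≈ 52.99 °C

T_f ≈ 53.0 °C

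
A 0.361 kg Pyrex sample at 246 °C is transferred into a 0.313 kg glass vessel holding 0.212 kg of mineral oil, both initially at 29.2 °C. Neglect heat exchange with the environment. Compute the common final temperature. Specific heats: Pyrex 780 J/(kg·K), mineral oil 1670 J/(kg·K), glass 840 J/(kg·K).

Setting the total heat transfer to zero:
0.361×780×(T − 246) + 0.212×1670×(T − 29.2) + 0.313×840×(T − 29.2) = 0
281.58(T − 246) + 354.04(T − 29.2) + 262.92(T − 29.2) = 0
(281.58 + 354.04 + 262.92) T = 281.58×246 + 354.04×29.2 + 262.92×29.2
T ≈ 97.14 °C

T_f ≈ 97.1 °C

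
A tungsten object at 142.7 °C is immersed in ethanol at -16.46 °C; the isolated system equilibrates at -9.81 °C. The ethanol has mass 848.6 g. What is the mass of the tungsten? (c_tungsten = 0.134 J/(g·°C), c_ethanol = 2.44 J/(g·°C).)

m ≈ 674 g

|Q_tungsten| = |Q_ethanol|:
m×0.134×(142.7 − -9.81) = 848.6×2.44×(-9.81 − (-16.46))
20.44 m = 13769  ⇒  m ≈ 673.8 g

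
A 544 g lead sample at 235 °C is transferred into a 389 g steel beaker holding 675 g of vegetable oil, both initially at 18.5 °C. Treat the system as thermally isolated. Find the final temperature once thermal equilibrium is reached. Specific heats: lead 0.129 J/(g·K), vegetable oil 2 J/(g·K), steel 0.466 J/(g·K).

T_f ≈ 28.0 °C

Energy conservation, ΣQ = 0:
544×0.129×(T − 235) + 675×2×(T − 18.5) + 389×0.466×(T − 18.5) = 0
(70.18 + 1350 + 181.27) T = 70.18×235 + 1350×18.5 + 181.27×18.5
T = 44820 / 1601.5 = 28 °C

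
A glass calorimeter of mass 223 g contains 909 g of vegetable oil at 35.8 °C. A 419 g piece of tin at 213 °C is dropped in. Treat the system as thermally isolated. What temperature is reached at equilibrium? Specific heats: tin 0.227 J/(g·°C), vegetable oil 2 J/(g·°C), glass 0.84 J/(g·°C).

T_f ≈ 43.8 °C

Heat gained plus heat lost sum to zero:
419·0.227·(T − 213) + 909·2·(T − 35.8) + 223·0.84·(T − 35.8) = 0
95.11(T − 213) + 1818(T − 35.8) + 187.32(T − 35.8) = 0
(95.11 + 1818 + 187.32) T = 95.11·213 + 1818·35.8 + 187.32·35.8
T = 92050/2100.4 ≈ 43.82 °C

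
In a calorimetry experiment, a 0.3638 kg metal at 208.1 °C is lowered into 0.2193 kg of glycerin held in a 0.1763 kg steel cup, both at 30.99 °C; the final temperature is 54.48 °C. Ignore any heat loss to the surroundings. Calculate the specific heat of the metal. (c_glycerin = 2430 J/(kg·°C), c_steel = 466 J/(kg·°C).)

c ≈ 259 J/(kg·°C)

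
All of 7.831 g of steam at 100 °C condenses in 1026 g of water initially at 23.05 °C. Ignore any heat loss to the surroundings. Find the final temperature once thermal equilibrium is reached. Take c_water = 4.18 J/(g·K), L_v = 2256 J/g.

Sum of m c ΔT and latent-heat terms is zero:
steam→water at 100 °C releases m L_v = 7.831·2256 = 17667; condensed water 100 °C→T: 32.73(T − 100); original water: 4288.7(T − 23.05)
4321.4 T = 17667 + 3273.4 + 98854 = 119794
T ≈ 27.72 °C (< 100 °C, so full condensation is consistent).

T_f ≈ 27.7 °C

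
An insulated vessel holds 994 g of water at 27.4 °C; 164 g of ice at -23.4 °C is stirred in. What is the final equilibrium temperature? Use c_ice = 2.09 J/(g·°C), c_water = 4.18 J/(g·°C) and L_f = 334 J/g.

T_f ≈ 10.5 °C

Taking heat into each body as positive, Σ m c ΔT = 0:
ice -23.4→0 °C: 164×2.09×23.4 = 8020.6
  fusion: m_ice L_f = 164×334 = 54776
  meltwater 0→T: 164×4.18×T = 685.52 T
  water cools: 994×4.18×(T − 27.4) = 4154.9(T − 27.4)
4840.4 T = 113845 − 62797 = 51048
T ≈ 10.55 °C (positive, so assuming full melt was valid).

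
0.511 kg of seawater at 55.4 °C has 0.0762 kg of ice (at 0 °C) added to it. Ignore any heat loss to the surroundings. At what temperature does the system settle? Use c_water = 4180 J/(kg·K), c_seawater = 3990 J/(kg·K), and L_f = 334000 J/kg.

Setting the total heat transfer to zero:
latent heat to melt: 0.0762×334000 = 25451; meltwater 0→T: 0.0762×4180×T = 318.52 T; seawater: 2038.9(T − 55.4)
2357.4 T = 112955 − 25451 = 87504
T ≈ 37.12 °C (positive, so assuming full melt was valid).

T_f ≈ 37.1 °C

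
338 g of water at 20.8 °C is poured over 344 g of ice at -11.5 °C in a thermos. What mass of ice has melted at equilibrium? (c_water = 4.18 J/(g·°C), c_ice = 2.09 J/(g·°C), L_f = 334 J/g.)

m_melted ≈ 63.2 g

Cooling the water to 0 °C releases 338·4.18·20.8 = 29387 J.
Of that, 344·2.09·11.5 = 8268 J goes to bring the ice to 0 °C, leaving 21119 J.
Fully melting the ice requires m_ice L_f = 344·334 = 114896 J.
That's not enough to melt it all — equilibrium is at 0 °C with ice remaining.
m_melted·334 = 21119  ⇒  m_melted ≈ 63.23 g.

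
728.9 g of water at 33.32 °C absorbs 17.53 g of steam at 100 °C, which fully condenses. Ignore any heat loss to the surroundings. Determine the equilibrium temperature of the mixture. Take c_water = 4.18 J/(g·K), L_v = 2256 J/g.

Let T be the final temperature. ΣQ_i = 0:
steam→water at 100 °C releases m L_v = 17.53·2256 = 39548
  condensate cools 100→T: 17.53·4.18·(T − 100) = 73.28(T − 100)
  water warms: 728.9·4.18·(T − 33.32) = 3046.8(T − 33.32)
3120.1 T = 39548 + 7327.5 + 101519 = 148395
T ≈ 47.56 °C — below 100 °C, confirming all the steam condensed.

T_f ≈ 47.6 °C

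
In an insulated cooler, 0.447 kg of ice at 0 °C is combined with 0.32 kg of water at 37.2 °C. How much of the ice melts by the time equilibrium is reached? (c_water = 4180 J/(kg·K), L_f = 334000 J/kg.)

m_melted ≈ 0.149 kg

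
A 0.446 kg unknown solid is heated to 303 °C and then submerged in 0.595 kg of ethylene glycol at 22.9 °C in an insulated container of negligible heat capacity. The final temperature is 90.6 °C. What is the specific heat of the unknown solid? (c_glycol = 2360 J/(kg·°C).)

Heat gained plus heat lost sum to zero:
0.446×c×(90.6 − 303) + 0.595×2360×(90.6 − 22.9) = 0
-94.73 c = -95064
c = -95064/-94.73 ≈ 1004 J/(kg·°C)

c ≈ 1000 J/(kg·°C)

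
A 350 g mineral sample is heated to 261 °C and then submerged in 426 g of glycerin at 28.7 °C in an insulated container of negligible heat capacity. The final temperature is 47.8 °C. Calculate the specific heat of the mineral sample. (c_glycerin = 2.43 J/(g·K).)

c ≈ 0.265 J/(g·K)

Heat lost by the mineral sample = heat gained by the glycerin:
350×c×(261 − 47.8) = 426×2.43×(47.8 − 28.7)
74620 c = 19772  ⇒  c ≈ 0.265 J/(g·K)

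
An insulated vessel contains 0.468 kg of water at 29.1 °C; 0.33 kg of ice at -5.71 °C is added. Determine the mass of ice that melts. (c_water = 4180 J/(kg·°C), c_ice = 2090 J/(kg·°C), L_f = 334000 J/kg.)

Water can give up m c ΔT = 0.468×4180×29.1 = 56927 J before reaching 0 °C.
Of that, 0.33×2090×5.71 = 3938.2 J goes to bring the ice to 0 °C, leaving 52988 J.
Fully melting the ice requires m_ice L_f = 0.33×334000 = 110220 J.
That's not enough to melt it all — equilibrium is at 0 °C with ice remaining.
Mass melted = 52988/334000 ≈ 0.1586 kg.

m_melted ≈ 0.159 kg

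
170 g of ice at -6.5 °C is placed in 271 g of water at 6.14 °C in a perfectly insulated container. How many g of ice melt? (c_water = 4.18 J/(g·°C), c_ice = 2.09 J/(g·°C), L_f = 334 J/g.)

m_melted ≈ 13.9 g

Cooling the water to 0 °C releases 271×4.18×6.14 = 6955.3 J.
Of that, 170×2.09×6.5 = 2309.4 J goes to bring the ice to 0 °C, leaving 4645.8 J.
Melting all 170 g of ice would need 170×334 = 56780 J.
That's not enough to melt it all — equilibrium is at 0 °C with ice remaining.
Mass melted = 4645.8/334 ≈ 13.91 g.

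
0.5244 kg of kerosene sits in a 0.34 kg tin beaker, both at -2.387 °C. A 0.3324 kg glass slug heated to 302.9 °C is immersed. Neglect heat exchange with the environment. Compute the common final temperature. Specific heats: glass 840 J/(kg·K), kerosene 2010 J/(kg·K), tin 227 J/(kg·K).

Setting the total heat transfer to zero:
0.3324·840·(T − 302.9) + 0.5244·2010·(T − (-2.387)) + 0.34·227·(T − (-2.387)) = 0
1410.4 T = 81874
T = 81874/1410.4 ≈ 58.05 °C

T_f ≈ 58.0 °C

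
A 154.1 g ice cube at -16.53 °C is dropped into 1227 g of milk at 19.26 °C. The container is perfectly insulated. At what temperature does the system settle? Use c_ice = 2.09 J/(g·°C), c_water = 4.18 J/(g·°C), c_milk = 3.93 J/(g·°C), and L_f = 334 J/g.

T_f ≈ 6.6 °C

Net heat exchanged in the isolated system is zero:
warm ice to 0 °C: 154.1×2.09×(0 − (-16.53)) = 5323.8; melt ice: 154.1×334 = 51469; warm the meltwater: 644.14 T; milk: 4822.1(T − 19.26)
5466.2 T = 92874 − 56793 = 36081
T ≈ 6.60 °C (positive, so assuming full melt was valid).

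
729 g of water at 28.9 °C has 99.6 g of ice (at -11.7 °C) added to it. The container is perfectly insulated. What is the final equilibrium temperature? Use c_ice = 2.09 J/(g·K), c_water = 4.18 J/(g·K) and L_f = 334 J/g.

T_f ≈ 15.1 °C

Net heat exchanged in the isolated system is zero:
ice -11.7→0 °C: 99.6×2.09×11.7 = 2435.5; fusion: m_ice L_f = 99.6×334 = 33266; meltwater 0→T: 99.6×4.18×T = 416.33 T; water: 3047.2(T − 28.9)
3463.5 T = 88065 − 35702 = 52363
T ≈ 15.12 °C (positive, so assuming full melt was valid).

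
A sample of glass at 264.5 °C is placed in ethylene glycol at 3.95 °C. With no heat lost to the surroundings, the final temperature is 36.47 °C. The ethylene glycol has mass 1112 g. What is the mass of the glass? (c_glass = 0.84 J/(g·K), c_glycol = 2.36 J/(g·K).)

m ≈ 446 g

|Q_glass| = |Q_glycol|:
m·0.84·(264.5 − 36.47) = 1112·2.36·(36.47 − 3.95)
191.55 m = 85343  ⇒  m ≈ 445.5 g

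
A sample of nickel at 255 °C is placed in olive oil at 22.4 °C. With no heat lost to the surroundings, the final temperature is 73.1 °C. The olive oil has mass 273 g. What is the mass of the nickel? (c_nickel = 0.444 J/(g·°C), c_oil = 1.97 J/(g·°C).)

Heat gained plus heat lost sum to zero:
m·0.444·(73.1 − 255) + 273·1.97·(73.1 − 22.4) = 0
-80.76 m = -27267
m = -27267/-80.76 ≈ 337.6 g

m ≈ 338 g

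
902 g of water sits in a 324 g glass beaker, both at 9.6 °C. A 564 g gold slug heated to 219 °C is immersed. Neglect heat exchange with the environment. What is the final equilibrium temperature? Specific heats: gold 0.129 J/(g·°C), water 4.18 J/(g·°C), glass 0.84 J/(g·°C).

T_f ≈ 13.3 °C

Net heat exchanged in the isolated system is zero:
564*0.129*(T − 219) + 902*4.18*(T − 9.6) + 324*0.84*(T − 9.6) = 0
72.76(T − 219) + 3770.4(T − 9.6) + 272.16(T − 9.6) = 0
4115.3 T = 54742
T = 54742/4115.3 ≈ 13.30 °C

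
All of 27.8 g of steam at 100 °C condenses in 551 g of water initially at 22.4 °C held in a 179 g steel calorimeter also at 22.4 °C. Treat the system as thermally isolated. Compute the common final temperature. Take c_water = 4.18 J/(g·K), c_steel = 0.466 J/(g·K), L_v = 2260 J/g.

T_f ≈ 51.1 °C

Setting the total heat transfer to zero:
latent heat released on condensation: 27.8·2260 = 62828; condensed water 100 °C→T: 116.2(T − 100); original water: 2303.2(T − 22.4); steel cup: 179·0.466·(T − 22.4) = 83.41(T − 22.4)
2502.8 T = 62828 + 11620 + 53460 = 127908
T ≈ 51.11 °C, under the boiling point, so the assumption holds.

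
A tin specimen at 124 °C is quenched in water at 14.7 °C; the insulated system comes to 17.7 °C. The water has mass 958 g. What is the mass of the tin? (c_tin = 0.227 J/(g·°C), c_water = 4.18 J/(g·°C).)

m ≈ 498 g

Conservation of energy gives ΣQ = 0:
m·0.227·(17.7 − 124) + 958·4.18·(17.7 − 14.7) = 0
-24.13 m = -12013
m = -12013/-24.13 ≈ 497.9 g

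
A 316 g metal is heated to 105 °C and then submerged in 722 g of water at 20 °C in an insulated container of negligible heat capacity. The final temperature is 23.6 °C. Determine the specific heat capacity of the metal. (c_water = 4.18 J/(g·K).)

c ≈ 0.422 J/(g·K)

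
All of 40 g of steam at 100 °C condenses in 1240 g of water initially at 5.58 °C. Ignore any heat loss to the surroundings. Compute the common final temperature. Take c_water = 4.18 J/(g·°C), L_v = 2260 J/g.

Conservation of energy gives ΣQ = 0:
condense steam: −40×2260 = −90400
  condensed water 100 °C→T: 167.2(T − 100)
  water warms: 1240×4.18×(T − 5.58) = 5183.2(T − 5.58)
5350.4 T = 90400 + 16720 + 28922 = 136042
T ≈ 25.43 °C (< 100 °C, so full condensation is consistent).

T_f ≈ 25.4 °C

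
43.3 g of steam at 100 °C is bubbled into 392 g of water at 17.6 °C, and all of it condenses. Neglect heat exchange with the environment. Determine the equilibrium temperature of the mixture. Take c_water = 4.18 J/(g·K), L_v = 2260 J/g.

Net heat exchanged in the isolated system is zero:
condense steam: −43.3×2260 = −97858; condensate cools 100→T: 43.3×4.18×(T − 100) = 180.99(T − 100); water warms: 392×4.18×(T − 17.6) = 1638.6(T − 17.6)
1819.6 T = 97858 + 18099 + 28839 = 144796
T ≈ 79.58 °C (< 100 °C, so full condensation is consistent).

T_f ≈ 79.6 °C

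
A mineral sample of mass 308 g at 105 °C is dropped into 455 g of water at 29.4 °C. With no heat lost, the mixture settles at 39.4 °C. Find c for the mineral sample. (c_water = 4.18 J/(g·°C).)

c ≈ 0.941 J/(g·°C)

Heat lost by the mineral sample = heat gained by the water:
308·c·(105 − 39.4) = 455·4.18·(39.4 − 29.4)
20205 c = 19019  ⇒  c ≈ 0.9413 J/(g·°C)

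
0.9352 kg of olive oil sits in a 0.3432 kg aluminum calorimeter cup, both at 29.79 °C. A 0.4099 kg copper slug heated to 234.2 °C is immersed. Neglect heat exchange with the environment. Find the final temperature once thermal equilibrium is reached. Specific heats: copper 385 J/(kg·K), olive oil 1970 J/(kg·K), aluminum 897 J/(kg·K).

T_f ≈ 43.8 °C

Heat gained plus heat lost sum to zero:
0.4099·385·(T − 234.2) + 0.9352·1970·(T − 29.79) + 0.3432·897·(T − 29.79) = 0
157.81(T − 234.2) + 1842.3(T − 29.79) + 307.85(T − 29.79) = 0
(157.81 + 1842.3 + 307.85) T = 157.81·234.2 + 1842.3·29.79 + 307.85·29.79
T ≈ 43.77 °C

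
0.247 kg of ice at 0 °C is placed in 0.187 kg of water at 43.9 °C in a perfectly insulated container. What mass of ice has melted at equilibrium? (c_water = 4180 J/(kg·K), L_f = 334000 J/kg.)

m_melted ≈ 0.103 kg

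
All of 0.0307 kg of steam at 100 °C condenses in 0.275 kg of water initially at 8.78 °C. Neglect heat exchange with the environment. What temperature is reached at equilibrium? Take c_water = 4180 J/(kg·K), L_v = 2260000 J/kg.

Conservation of energy gives ΣQ = 0:
steam→water at 100 °C releases m L_v = 0.0307·2260000 = 69382
  condensed water 100 °C→T: 128.33(T − 100)
  water warms: 0.275·4180·(T − 8.78) = 1149.5(T − 8.78)
1277.8 T = 69382 + 12833 + 10093 = 92307
T ≈ 72.24 °C — below 100 °C, confirming all the steam condensed.

T_f ≈ 72.2 °C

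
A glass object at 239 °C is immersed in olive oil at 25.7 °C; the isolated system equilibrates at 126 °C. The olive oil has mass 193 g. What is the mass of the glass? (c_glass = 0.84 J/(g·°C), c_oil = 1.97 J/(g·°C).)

Heat lost by the glass = heat gained by the oil:
m·0.84·(239 − 126) = 193·1.97·(126 − 25.7)
94.92 m = 38135  ⇒  m ≈ 401.8 g

m ≈ 402 g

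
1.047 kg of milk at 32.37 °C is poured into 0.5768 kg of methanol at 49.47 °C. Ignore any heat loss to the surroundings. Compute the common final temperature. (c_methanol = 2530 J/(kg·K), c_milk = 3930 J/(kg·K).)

T_f ≈ 36.8 °C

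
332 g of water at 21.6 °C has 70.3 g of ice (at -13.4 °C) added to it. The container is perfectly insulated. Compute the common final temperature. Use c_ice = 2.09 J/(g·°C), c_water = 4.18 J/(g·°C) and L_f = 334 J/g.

T_f ≈ 2.7 °C

Energy conservation, ΣQ = 0:
warm ice to 0 °C: 70.3×2.09×(0 − (-13.4)) = 1968.8
  latent heat to melt: 70.3×334 = 23480
  meltwater 0→T: 70.3×4.18×T = 293.85 T
  water cools: 332×4.18×(T − 21.6) = 1387.8(T − 21.6)
1681.6 T = 29976 − 25449 = 4526.6
T ≈ 2.69 °C. Since T > 0 °C, the all-ice-melts assumption holds.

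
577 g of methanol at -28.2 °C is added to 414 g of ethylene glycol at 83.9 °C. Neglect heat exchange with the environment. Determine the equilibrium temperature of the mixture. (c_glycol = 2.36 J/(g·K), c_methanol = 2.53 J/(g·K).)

T_f ≈ 16.7 °C

Heat lost by the glycol equals heat gained by the methanol:
414·2.36·(83.9 − T) = 577·2.53·(T − (-28.2))
977.04(83.9 − T) = 1459.8(T − (-28.2))
2436.8 T = 40807  ⇒  T ≈ 16.75 °C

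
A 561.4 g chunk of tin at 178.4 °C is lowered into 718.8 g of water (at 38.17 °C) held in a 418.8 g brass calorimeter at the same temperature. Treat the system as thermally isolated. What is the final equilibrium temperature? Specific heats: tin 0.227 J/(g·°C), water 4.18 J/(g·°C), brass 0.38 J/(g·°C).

Energy conservation, ΣQ = 0:
561.4×0.227×(T − 178.4) + 718.8×4.18×(T − 38.17) + 418.8×0.38×(T − 38.17) = 0
127.44(T − 178.4) + 3004.6(T − 38.17) + 159.14(T − 38.17) = 0
3291.2 T = 143494
T = 143494/3291.2 ≈ 43.60 °C

T_f ≈ 43.6 °C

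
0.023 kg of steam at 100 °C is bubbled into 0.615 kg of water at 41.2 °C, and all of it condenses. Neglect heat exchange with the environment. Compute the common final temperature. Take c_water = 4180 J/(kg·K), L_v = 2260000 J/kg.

T_f ≈ 62.8 °C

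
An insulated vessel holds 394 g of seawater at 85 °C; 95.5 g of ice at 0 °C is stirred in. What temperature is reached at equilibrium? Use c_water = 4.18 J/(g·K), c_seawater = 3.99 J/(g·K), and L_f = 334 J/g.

T_f ≈ 51.6 °C

Energy balance with sensible and latent terms:
fusion: m_ice L_f = 95.5·334 = 31897
  meltwater 0→T: 95.5·4.18·T = 399.19 T
  seawater: 1572.1(T − 85)
1971.3 T = 133625 − 31897 = 101728
T ≈ 51.61 °C. Since T > 0 °C, the all-ice-melts assumption holds.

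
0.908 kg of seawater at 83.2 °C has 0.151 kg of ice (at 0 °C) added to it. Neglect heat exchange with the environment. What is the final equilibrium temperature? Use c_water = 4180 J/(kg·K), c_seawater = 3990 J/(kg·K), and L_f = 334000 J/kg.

Setting the total heat transfer to zero:
latent heat to melt: 0.151×334000 = 50434
  warm the meltwater: 631.18 T
  seawater cools: 0.908×3990×(T − 83.2) = 3622.9(T − 83.2)
4254.1 T = 301427 − 50434 = 250993
T ≈ 59.00 °C — above 0 °C, consistent with complete melting.

T_f ≈ 59.0 °C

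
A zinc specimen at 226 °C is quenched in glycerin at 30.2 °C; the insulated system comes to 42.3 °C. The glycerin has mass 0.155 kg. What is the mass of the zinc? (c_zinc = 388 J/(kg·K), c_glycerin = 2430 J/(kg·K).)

m ≈ 0.0639 kg

Conservation of energy gives ΣQ = 0:
m·388·(42.3 − 226) + 0.155·2430·(42.3 − 30.2) = 0
-71276 m = -4557.5
m = -4557.5/-71276 ≈ 0.06394 kg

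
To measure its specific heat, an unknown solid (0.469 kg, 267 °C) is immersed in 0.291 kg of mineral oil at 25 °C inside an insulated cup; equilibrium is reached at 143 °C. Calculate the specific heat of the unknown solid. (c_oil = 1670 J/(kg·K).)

c ≈ 986 J/(kg·K)

Let T be the final temperature. ΣQ_i = 0:
0.469·c·(143 − 267) + 0.291·1670·(143 − 25) = 0
-58.16 c = -57344
c = -57344/-58.16 ≈ 986 J/(kg·K)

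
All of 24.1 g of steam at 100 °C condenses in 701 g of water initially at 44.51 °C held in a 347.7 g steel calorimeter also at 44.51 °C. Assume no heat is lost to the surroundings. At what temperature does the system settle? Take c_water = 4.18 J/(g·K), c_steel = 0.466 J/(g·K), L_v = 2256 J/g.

Setting the total heat transfer to zero:
latent heat released on condensation: 24.1×2256 = 54370; condensed water 100 °C→T: 100.74(T − 100); water warms: 701×4.18×(T − 44.51) = 2930.2(T − 44.51); cup: 162.03(T − 44.51)
3192.9 T = 54370 + 10074 + 137634 = 202078
T ≈ 63.29 °C, under the boiling point, so the assumption holds.

T_f ≈ 63.3 °C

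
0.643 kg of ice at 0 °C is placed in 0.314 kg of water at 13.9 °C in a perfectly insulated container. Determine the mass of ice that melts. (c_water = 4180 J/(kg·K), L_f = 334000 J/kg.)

Heat available from the water dropping to 0 °C: 0.314·4180·13.9 = 18244 J.
Melting all 0.643 kg of ice would need 0.643·334000 = 214762 J.
18244 J < 214762 J, so only part of the ice melts and the system sits at 0 °C.
m_melted·334000 = 18244  ⇒  m_melted ≈ 0.05462 kg.

m_melted ≈ 0.0546 kg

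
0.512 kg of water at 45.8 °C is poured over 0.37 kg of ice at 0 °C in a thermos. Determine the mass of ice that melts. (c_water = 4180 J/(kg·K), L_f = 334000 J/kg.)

m_melted ≈ 0.293 kg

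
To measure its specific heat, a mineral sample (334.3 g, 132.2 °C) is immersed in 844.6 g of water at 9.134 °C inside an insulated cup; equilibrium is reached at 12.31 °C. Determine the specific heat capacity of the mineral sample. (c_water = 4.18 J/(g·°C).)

c ≈ 0.28 J/(g·°C)

Heat lost by the mineral sample = heat gained by the water:
334.3×c×(132.2 − 12.31) = 844.6×4.18×(12.31 − 9.134)
40079 c = 11213  ⇒  c ≈ 0.2798 J/(g·°C)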